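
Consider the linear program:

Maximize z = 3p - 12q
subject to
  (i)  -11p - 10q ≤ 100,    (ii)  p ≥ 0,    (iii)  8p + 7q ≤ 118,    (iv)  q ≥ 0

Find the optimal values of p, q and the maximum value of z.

p = 59/4, q = 0, maximum z = 177/4

Extreme points and z = 3p - 12q:
  (0, 118/7) → z = -1416/7
  (0, 0) → z = 0
  (59/4, 0) → z = 177/4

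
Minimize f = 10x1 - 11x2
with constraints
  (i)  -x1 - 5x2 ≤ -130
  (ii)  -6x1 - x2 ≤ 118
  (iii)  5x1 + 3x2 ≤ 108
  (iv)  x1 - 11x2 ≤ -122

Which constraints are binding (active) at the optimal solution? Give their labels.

(ii) and (iii)

Vertices and f = 10x1 - 11x2:
  (-720/29, 898/29) → f = -17078/29
  (75/11, 271/11) → f = -2231/11
  (-462/13, 1238/13) → f = -18238/13

The minimum is at (-462/13, 1238/13). Substituting into each constraint, equality holds for (ii) and (iii); the remaining constraints have slack.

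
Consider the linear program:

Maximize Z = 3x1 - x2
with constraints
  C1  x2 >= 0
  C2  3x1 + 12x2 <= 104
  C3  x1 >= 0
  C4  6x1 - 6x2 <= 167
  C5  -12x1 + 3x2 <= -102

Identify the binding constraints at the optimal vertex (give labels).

Feasible corners and Z = 3x1 - x2:
  (167/6, 0) → Z = 167/2
  (17/2, 0) → Z = 51/2
  (146/5, 41/30) → Z = 2587/30
  (512/51, 314/51) → Z = 1222/51

The maximum is at (146/5, 41/30). Substituting into each constraint, equality holds for C2 and C4; the remaining constraints have slack.

C2 and C4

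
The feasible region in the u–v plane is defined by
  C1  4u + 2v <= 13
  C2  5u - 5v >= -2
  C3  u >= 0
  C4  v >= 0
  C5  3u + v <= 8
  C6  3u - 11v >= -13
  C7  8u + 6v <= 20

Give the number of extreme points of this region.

The feasible vertices (each the meet of two boundaries and inside every other half-plane) are:
  (0, 2/5)
  (43/40, 59/40)
  (0, 0)
  (5/2, 0)
  (71/53, 82/53)

5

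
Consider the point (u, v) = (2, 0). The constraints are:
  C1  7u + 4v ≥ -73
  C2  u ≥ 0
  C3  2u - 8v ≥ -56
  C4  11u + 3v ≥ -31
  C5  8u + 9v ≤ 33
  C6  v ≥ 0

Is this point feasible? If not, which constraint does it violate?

C1: 14 ≥ -73 ✓
C2: 2 ≥ 0 ✓
C3: 4 ≥ -56 ✓
C4: 22 ≥ -31 ✓
C5: 16 ≤ 33 ✓
C6: 0 ≥ 0 ✓

feasible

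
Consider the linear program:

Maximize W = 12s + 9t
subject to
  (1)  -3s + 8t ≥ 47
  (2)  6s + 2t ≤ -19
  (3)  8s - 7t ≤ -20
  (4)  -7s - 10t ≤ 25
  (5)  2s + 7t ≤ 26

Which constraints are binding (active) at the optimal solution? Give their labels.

(2) and (5)

Extreme points and W = 12s + 9t:
  (-41/9, 25/6) → W = -103/6
  (-335/43, 127/43) → W = -2877/43
  (-185/38, 97/19) → W = -237/19
  (-15, 8) → W = -108

The maximum is at (-185/38, 97/19). Substituting into each constraint, equality holds for (2) and (5); the remaining constraints have slack.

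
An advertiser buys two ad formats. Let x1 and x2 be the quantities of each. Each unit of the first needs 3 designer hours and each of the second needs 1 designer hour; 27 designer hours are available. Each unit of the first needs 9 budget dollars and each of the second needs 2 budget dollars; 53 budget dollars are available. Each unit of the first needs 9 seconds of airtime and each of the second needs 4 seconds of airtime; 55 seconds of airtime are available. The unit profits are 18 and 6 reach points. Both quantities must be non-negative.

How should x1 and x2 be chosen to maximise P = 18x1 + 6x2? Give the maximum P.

Extreme points and P = 18x1 + 6x2:
  (0, 0) → P = 0
  (0, 55/4) → P = 165/2
  (53/9, 0) → P = 106
  (17/3, 1) → P = 108

The binding constraints are 9x1 + 2x2 = 53 and 9x1 + 4x2 = 55.
Solving simultaneously gives x1 = 17/3, x2 = 1.

x1 = 17/3, x2 = 1, maximum P = 108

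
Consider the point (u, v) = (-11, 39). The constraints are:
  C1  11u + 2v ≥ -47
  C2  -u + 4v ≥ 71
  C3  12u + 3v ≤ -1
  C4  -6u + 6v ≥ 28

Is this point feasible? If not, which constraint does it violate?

feasible

C1: -43 ≥ -47 ✓
C2: 167 ≥ 71 ✓
C3: -15 ≤ -1 ✓
C4: 300 ≥ 28 ✓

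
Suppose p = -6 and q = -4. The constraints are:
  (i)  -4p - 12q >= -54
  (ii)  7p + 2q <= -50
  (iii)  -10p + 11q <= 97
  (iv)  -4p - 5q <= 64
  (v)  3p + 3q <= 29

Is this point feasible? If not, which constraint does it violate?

feasible

(i): 72 ≥ -54 ✓
(ii): -50 ≤ -50 ✓
(iii): 16 ≤ 97 ✓
(iv): 44 ≤ 64 ✓
(v): -30 ≤ 29 ✓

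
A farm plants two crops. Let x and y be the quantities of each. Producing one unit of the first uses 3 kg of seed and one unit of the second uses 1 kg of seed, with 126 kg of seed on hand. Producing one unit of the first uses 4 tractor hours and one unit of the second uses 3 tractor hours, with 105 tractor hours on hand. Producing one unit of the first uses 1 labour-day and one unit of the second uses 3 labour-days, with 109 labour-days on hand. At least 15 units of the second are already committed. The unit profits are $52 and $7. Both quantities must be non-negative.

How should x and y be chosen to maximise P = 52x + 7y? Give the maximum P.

x = 15, y = 15, maximum P = 885

Feasible corners and P = 52x + 7y:
  (0, 35) → P = 245
  (0, 15) → P = 105
  (15, 15) → P = 885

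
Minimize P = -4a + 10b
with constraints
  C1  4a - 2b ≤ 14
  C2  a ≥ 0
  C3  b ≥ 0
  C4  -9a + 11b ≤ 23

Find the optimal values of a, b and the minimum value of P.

a = 7/2, b = 0, minimum P = -14

The optimum lies where 4a - 2b = 14 and b = 0.
Solving simultaneously gives a = 7/2, b = 0.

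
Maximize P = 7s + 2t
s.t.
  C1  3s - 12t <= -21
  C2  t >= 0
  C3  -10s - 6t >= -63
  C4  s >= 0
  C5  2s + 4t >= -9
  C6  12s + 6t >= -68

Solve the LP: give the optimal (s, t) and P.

s = 105/23, t = 133/46, maximum P = 868/23

The optimum lies where 3s - 12t = -21 and -10s - 6t = -63.
Solving simultaneously gives s = 105/23, t = 133/46.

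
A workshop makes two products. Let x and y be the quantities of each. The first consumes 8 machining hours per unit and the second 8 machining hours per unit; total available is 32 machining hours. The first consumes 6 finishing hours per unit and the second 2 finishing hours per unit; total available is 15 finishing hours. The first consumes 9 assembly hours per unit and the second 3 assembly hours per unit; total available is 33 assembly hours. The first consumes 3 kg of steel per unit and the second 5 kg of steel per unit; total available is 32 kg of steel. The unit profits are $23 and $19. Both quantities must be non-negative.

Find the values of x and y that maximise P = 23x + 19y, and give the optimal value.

Vertices and P = 23x + 19y:
  (0, 0) → P = 0
  (0, 4) → P = 76
  (5/2, 0) → P = 115/2
  (7/4, 9/4) → P = 83

The optimum lies where 8x + 8y = 32 and 6x + 2y = 15.
Solving simultaneously gives x = 7/4, y = 9/4.

x = 7/4, y = 9/4, maximum P = 83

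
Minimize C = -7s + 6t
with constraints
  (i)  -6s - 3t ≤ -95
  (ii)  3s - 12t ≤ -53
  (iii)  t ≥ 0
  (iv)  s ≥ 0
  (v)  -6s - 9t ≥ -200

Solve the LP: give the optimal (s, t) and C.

Corner points and C = -7s + 6t:
  (109/9, 67/9) → C = -361/9
  (85/12, 35/2) → C = 665/12
  (641/33, 102/11) → C = -241/3

The optimum lies where 3s - 12t = -53 and -6s - 9t = -200.
Solving simultaneously gives s = 641/33, t = 102/11.

s = 641/33, t = 102/11, minimum C = -241/3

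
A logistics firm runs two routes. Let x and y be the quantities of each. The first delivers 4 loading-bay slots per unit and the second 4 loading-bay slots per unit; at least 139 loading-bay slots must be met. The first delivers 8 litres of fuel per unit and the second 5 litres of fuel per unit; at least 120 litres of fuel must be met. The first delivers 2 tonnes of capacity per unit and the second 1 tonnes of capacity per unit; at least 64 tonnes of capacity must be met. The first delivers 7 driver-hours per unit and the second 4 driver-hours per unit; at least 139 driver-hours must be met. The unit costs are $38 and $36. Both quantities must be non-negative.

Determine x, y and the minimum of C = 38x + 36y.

x = 117/4, y = 11/2, minimum C = 2619/2

The feasible region is unbounded (it extends along (0, 1), (1, 0)), but C strictly increases along every unbounded feasible direction, so there is no improving ray and the minimum is attained at a vertex.

The optimum lies where 4x + 4y = 139 and 2x + y = 64.
Solving simultaneously gives x = 117/4, y = 11/2.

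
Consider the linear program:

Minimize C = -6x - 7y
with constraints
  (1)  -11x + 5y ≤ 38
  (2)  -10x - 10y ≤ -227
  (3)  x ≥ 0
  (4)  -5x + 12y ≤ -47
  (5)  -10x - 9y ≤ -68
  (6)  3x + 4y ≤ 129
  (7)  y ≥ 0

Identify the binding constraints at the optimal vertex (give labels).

(6) and (7)

Feasible corners and C = -6x - 7y:
  (1597/85, 133/34) → C = -23819/170
  (227/10, 0) → C = -681/5
  (31, 9) → C = -249
  (43, 0) → C = -258

The minimum is at (43, 0). Substituting into each constraint, equality holds for (6) and (7); the remaining constraints have slack.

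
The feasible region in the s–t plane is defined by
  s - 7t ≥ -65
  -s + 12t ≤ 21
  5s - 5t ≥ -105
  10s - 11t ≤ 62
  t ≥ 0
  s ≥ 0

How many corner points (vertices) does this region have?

4

Pairwise boundary intersections that survive every other constraint:
  (975/109, 272/109)
  (0, 7/4)
  (31/5, 0)
  (0, 0)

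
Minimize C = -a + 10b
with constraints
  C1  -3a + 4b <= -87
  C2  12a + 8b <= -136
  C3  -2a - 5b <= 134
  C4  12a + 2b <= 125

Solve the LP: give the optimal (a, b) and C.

Corner points and C = -a + 10b:
  (19/9, -121/6) → C = -1834/9
  (-101/23, -576/23) → C = -5659/23
  (98/11, -334/11) → C = -3438/11

The optimum lies where 12a + 8b = -136 and -2a - 5b = 134.
Solving simultaneously gives a = 98/11, b = -334/11.

a = 98/11, b = -334/11, minimum C = -3438/11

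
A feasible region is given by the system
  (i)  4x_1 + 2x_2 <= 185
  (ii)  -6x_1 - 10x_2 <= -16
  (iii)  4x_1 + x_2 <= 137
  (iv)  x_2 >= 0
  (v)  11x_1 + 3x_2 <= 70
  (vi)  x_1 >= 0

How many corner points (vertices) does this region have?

4

Pairwise boundary intersections that survive every other constraint:
  (8/3, 0)
  (0, 8/5)
  (70/11, 0)
  (0, 70/3)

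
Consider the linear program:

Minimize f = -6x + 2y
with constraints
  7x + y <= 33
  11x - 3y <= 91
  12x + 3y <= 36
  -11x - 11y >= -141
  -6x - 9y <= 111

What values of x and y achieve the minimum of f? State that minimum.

Corner points and f = -6x + 2y:
  (127/23, -232/23) → f = -1226/23
  (54/13, -589/39) → f = -2150/39
  (-3/11, 144/11) → f = 306/11
The feasible region is unbounded (it extends along (-1, 1), (-3, 2)), but f strictly increases along every unbounded feasible direction, so there is no improving ray and the minimum is attained at a vertex.

The optimum lies where 11x - 3y = 91 and -6x - 9y = 111.
Solving simultaneously gives x = 54/13, y = -589/39.

x = 54/13, y = -589/39, minimum f = -2150/39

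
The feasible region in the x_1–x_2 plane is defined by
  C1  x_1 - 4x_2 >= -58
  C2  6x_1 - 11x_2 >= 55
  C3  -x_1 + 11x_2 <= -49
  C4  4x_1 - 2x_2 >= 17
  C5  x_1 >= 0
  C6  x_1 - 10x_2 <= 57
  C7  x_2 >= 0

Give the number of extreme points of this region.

3

Of the 21 pairwise boundary intersections, those satisfying every inequality are:
  (137, 8)
  (49, 0)
  (57, 0)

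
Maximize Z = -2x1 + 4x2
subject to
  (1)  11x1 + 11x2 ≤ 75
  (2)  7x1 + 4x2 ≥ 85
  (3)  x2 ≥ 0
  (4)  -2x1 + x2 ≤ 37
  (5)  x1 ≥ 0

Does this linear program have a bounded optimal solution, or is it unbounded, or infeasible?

The boundaries 11x1 + 11x2 = 75 and 7x1 + 4x2 = 85 meet at (635/33, -410/33), but that point violates x2 ≥ 0. Every candidate vertex is excluded by some other constraint, so the feasible region is empty.

infeasible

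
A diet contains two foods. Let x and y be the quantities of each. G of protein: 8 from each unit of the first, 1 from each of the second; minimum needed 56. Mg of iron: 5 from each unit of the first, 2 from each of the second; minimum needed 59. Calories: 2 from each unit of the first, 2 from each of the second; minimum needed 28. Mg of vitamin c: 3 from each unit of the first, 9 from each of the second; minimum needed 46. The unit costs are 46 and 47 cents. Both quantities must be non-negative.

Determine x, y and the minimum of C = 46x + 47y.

x = 40/3, y = 2/3, minimum C = 1934/3

The feasible region is unbounded (it extends along (0, 1), (1, 0)), but C strictly increases along every unbounded feasible direction, so there is no improving ray and the minimum is attained at a vertex.

The binding constraints are 2x + 2y = 28 and 3x + 9y = 46.
Solving simultaneously gives x = 40/3, y = 2/3.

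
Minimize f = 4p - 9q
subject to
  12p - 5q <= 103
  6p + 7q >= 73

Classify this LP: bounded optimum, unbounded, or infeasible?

From the feasible point (181/19, 43/19), moving in the direction (-7, 6) keeps every constraint satisfied while f decreases without bound.

unbounded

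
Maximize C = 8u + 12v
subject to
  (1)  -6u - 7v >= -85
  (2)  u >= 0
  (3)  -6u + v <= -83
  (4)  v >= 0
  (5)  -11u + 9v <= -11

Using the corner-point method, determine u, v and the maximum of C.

Extreme points and C = 8u + 12v:
  (111/8, 1/4) → C = 114
  (85/6, 0) → C = 340/3
  (83/6, 0) → C = 332/3

u = 111/8, v = 1/4, maximum C = 114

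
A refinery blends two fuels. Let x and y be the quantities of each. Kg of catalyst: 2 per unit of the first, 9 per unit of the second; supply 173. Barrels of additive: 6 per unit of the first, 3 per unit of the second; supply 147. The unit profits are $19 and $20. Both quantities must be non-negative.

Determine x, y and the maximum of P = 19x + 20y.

x = 67/4, y = 31/2, maximum P = 2513/4

Feasible corners and P = 19x + 20y:
  (0, 0) → P = 0
  (0, 173/9) → P = 3460/9
  (49/2, 0) → P = 931/2
  (67/4, 31/2) → P = 2513/4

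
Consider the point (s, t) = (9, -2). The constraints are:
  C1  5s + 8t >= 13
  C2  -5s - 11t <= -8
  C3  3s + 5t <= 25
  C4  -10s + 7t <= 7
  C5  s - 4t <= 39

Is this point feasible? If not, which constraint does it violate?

feasible

C1: 29 ≥ 13 ✓
C2: -23 ≤ -8 ✓
C3: 17 ≤ 25 ✓
C4: -104 ≤ 7 ✓
C5: 17 ≤ 39 ✓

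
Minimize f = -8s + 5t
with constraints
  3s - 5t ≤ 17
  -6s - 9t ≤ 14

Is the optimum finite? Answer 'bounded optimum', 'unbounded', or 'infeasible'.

unbounded

From the feasible point (83/57, -48/19), moving in the direction (5, 3) keeps every constraint satisfied while f decreases without bound.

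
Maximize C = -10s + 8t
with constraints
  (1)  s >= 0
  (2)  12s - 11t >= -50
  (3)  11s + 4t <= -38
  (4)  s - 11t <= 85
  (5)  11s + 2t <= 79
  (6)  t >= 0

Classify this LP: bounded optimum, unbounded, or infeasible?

infeasible

The boundaries s = 0 and 12s - 11t = -50 meet at (0, 50/11), but that point violates 11s + 4t ≤ -38. Every candidate vertex is excluded by some other constraint, so the feasible region is empty.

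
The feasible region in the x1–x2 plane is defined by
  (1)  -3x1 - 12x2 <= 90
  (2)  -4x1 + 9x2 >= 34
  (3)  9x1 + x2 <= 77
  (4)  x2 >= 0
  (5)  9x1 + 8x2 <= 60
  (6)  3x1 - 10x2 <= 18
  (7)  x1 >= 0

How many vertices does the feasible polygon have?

The feasible vertices (each the meet of two boundaries and inside every other half-plane) are:
  (268/113, 546/113)
  (0, 34/9)
  (0, 15/2)

3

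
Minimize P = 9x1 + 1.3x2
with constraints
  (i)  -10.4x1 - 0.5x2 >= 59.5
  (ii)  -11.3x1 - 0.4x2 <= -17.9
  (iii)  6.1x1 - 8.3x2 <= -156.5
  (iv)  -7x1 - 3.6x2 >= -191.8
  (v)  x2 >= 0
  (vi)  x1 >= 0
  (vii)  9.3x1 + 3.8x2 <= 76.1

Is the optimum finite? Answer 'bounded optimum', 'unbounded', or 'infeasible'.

infeasible

The boundaries x1 = 0 and 9.3x1 + 3.8x2 = 76.1 meet at (0, 761/38), but that point violates -10.4x1 - 0.5x2 ≥ 59.5. Every candidate vertex is excluded by some other constraint, so the feasible region is empty.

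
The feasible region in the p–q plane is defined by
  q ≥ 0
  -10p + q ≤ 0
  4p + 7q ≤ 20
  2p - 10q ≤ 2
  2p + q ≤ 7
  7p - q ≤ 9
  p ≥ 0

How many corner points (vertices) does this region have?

Intersecting each pair of boundary lines and keeping only the points that satisfy every inequality leaves:
  (0, 0)
  (1, 0)
  (10/37, 100/37)
  (83/53, 104/53)
  (22/17, 1/17)

5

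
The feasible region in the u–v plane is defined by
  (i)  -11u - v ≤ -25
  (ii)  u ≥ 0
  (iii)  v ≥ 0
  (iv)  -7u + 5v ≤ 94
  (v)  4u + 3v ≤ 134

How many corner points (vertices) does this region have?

4

Pairwise boundary intersections that survive every other constraint:
  (25/11, 0)
  (1/2, 39/2)
  (67/2, 0)
  (388/41, 1314/41)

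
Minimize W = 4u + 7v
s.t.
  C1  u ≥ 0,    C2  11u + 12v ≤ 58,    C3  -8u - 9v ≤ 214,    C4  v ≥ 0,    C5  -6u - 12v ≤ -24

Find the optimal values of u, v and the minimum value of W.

Extreme points and W = 4u + 7v:
  (0, 29/6) → W = 203/6
  (0, 2) → W = 14
  (58/11, 0) → W = 232/11
  (4, 0) → W = 16

u = 0, v = 2, minimum W = 14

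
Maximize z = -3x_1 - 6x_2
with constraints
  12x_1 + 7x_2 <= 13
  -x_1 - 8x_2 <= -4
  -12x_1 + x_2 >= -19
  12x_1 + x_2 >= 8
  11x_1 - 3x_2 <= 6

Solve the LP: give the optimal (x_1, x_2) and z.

x_1 = 12/19, x_2 = 8/19, maximum z = -84/19

Corner points and z = -3x_1 - 6x_2:
  (43/72, 5/6) → z = -163/24
  (81/113, 71/113) → z = -669/113
  (12/19, 8/19) → z = -84/19
  (60/91, 38/91) → z = -408/91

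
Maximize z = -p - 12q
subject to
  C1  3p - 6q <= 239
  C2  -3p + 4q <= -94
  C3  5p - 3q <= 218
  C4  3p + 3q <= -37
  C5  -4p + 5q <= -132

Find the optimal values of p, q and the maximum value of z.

Vertices and z = -p - 12q:
  (55/3, -92/3) → z = 1049/3
  (-403/9, -560/9) → z = 7123/9
  (211/27, -544/27) → z = 6317/27

The binding constraints are 3p - 6q = 239 and -4p + 5q = -132.
Solving simultaneously gives p = -403/9, q = -560/9.

p = -403/9, q = -560/9, maximum z = 7123/9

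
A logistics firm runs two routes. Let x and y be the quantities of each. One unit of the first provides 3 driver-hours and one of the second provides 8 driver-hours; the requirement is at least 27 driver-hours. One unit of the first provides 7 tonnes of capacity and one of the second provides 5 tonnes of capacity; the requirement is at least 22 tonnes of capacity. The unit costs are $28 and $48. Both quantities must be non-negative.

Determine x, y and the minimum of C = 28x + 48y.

x = 1, y = 3, minimum C = 172

Corner points and C = 28x + 48y:
  (0, 22/5) → C = 1056/5
  (9, 0) → C = 252
  (1, 3) → C = 172
The feasible region is unbounded (it extends along (0, 1), (1, 0)), but C strictly increases along every unbounded feasible direction, so there is no improving ray and the minimum is attained at a vertex.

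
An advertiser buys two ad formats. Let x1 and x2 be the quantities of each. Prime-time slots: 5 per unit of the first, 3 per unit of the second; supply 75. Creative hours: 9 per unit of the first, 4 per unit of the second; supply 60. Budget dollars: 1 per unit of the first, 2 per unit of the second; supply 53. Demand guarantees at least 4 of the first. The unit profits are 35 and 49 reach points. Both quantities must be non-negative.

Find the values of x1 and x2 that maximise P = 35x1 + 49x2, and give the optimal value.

Corner points and P = 35x1 + 49x2:
  (20/3, 0) → P = 700/3
  (4, 0) → P = 140
  (4, 6) → P = 434

At the optimal vertex, 9x1 + 4x2 = 60 and x1 = 4.
Solving simultaneously gives x1 = 4, x2 = 6.

x1 = 4, x2 = 6, maximum P = 434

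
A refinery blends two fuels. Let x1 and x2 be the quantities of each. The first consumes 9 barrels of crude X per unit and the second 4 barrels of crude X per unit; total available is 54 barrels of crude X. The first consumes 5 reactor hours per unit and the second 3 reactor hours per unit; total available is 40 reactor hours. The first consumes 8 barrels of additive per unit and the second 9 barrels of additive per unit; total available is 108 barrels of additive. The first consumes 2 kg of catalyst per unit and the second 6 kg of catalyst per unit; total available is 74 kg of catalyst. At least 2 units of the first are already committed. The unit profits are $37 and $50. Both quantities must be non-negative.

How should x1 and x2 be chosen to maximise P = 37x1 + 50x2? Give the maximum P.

x1 = 2, x2 = 9, maximum P = 524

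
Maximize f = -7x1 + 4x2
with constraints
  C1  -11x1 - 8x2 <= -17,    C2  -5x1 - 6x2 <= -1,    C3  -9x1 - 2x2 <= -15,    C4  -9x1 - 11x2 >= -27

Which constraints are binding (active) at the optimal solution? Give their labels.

C3 and C4

Extreme points and f = -7x1 + 4x2:
  (47/13, -37/13) → f = -477/13
  (43/25, -6/25) → f = -13
  (37/27, 4/3) → f = -115/27
The feasible region is unbounded (it extends along (11, -9), (6, -5)), but f strictly decreases along every unbounded feasible direction, so there is no improving ray and the maximum is attained at a vertex.

The maximum is at (37/27, 4/3). Substituting into each constraint, equality holds for C3 and C4; the remaining constraints have slack.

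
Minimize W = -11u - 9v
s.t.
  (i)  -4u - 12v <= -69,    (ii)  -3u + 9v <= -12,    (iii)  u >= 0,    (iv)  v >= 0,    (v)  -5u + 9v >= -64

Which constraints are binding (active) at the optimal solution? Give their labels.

Vertices and W = -11u - 9v:
  (85/8, 53/24) → W = -547/4
  (463/32, 89/96) → W = -335/2
  (26, 22/3) → W = -352

The minimum is at (26, 22/3). Substituting into each constraint, equality holds for (ii) and (v); the remaining constraints have slack.

(ii) and (v)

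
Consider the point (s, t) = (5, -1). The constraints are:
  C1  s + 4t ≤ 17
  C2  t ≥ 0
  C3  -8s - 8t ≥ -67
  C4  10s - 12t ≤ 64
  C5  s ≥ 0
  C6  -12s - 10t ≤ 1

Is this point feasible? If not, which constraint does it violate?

not feasible — violates C2

Constraint C2: t = -1, which is not ≥ 0. All other constraints are satisfied.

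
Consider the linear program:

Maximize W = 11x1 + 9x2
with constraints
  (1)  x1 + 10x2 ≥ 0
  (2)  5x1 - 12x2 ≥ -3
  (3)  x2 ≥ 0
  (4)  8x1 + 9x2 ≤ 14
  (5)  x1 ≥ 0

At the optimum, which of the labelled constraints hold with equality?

(3) and (4)

Feasible corners and W = 11x1 + 9x2:
  (0, 0) → W = 0
  (1, 2/3) → W = 17
  (0, 1/4) → W = 9/4
  (7/4, 0) → W = 77/4

The maximum is at (7/4, 0). Substituting into each constraint, equality holds for (3) and (4); the remaining constraints have slack.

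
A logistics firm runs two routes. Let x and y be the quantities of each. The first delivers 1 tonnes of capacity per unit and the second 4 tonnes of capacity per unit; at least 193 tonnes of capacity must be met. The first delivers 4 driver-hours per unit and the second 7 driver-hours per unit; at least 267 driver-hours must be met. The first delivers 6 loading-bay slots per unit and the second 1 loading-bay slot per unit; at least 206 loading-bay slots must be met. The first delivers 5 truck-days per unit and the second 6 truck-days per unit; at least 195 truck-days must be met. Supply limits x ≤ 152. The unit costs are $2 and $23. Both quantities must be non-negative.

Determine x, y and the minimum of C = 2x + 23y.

x = 152, y = 41/4, minimum C = 2159/4

Vertices and C = 2x + 23y:
  (0, 206) → C = 4738
  (631/23, 952/23) → C = 23158/23
  (152, 41/4) → C = 2159/4
The feasible region is unbounded (it extends along (0, 1)), but C strictly increases along every unbounded feasible direction, so there is no improving ray and the minimum is attained at a vertex.

The optimum lies where x + 4y = 193 and x = 152.
Solving simultaneously gives x = 152, y = 41/4.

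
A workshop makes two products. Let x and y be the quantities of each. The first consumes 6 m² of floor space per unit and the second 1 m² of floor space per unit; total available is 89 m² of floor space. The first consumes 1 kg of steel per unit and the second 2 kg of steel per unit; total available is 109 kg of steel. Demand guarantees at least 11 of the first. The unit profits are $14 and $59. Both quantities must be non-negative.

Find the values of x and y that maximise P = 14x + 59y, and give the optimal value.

Corner points and P = 14x + 59y:
  (89/6, 0) → P = 623/3
  (11, 0) → P = 154
  (11, 23) → P = 1511

The binding constraints are 6x + y = 89 and x = 11.
Solving simultaneously gives x = 11, y = 23.

x = 11, y = 23, maximum P = 1511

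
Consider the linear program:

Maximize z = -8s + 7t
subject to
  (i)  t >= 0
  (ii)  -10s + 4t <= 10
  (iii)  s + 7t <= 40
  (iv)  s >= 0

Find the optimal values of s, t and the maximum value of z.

Extreme points and z = -8s + 7t:
  (40, 0) → z = -320
  (0, 0) → z = 0
  (45/37, 205/37) → z = 1075/37
  (0, 5/2) → z = 35/2

At the optimal vertex, -10s + 4t = 10 and s + 7t = 40.
Solving simultaneously gives s = 45/37, t = 205/37.

s = 45/37, t = 205/37, maximum z = 1075/37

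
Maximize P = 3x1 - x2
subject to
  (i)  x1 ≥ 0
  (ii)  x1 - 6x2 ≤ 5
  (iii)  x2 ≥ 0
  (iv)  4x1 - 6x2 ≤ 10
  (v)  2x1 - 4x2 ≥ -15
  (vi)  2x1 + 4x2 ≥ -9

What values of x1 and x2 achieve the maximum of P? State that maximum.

The optimum lies where 4x1 - 6x2 = 10 and 2x1 - 4x2 = -15.
Solving simultaneously gives x1 = 65/2, x2 = 20.

x1 = 65/2, x2 = 20, maximum P = 155/2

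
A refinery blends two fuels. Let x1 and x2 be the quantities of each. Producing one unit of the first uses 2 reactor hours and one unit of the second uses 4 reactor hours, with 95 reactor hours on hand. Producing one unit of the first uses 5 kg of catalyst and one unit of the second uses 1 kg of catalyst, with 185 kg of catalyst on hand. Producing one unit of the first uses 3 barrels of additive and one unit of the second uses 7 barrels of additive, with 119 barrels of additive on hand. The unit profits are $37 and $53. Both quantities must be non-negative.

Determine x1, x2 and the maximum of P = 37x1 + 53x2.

x1 = 147/4, x2 = 5/4, maximum P = 1426

Vertices and P = 37x1 + 53x2:
  (0, 0) → P = 0
  (0, 17) → P = 901
  (37, 0) → P = 1369
  (147/4, 5/4) → P = 1426

At the optimal vertex, 5x1 + x2 = 185 and 3x1 + 7x2 = 119.
Solving simultaneously gives x1 = 147/4, x2 = 5/4.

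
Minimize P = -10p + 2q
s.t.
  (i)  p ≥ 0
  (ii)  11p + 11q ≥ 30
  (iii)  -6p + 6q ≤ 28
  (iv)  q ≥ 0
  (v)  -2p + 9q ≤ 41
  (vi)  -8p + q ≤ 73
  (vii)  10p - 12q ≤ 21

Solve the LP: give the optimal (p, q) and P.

p = 227/22, q = 226/33, minimum P = -2953/33

Extreme points and P = -10p + 2q:
  (0, 30/11) → P = 60/11
  (0, 41/9) → P = 82/9
  (591/242, 69/242) → P = -2886/121
  (227/22, 226/33) → P = -2953/33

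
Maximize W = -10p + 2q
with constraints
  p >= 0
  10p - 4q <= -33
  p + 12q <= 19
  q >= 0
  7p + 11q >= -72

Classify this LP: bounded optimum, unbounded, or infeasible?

infeasible

The boundaries p = 0 and 10p - 4q = -33 meet at (0, 33/4), but that point violates p + 12q ≤ 19. Every candidate vertex is excluded by some other constraint, so the feasible region is empty.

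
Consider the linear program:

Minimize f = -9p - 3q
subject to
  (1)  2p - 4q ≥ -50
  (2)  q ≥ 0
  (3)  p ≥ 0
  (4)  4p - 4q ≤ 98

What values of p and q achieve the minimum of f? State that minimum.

Vertices and f = -9p - 3q:
  (0, 25/2) → f = -75/2
  (74, 99/2) → f = -1629/2
  (0, 0) → f = 0
  (49/2, 0) → f = -441/2

p = 74, q = 99/2, minimum f = -1629/2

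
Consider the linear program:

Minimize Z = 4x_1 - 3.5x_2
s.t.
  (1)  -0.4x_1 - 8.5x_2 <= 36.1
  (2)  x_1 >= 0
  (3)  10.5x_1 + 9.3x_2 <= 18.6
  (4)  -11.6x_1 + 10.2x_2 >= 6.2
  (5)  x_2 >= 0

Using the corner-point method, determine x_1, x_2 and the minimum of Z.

Vertices and Z = 4x_1 - 3.5x_2:
  (0, 2) → Z = -7
  (0, 31/51) → Z = -217/102
  (2201/3583, 4681/3583) → Z = -15159/7166

x_1 = 0, x_2 = 2, minimum Z = -7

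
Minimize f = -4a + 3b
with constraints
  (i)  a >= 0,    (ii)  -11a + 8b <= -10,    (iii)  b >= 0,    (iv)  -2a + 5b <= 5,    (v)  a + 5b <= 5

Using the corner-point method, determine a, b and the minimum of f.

a = 5, b = 0, minimum f = -20

Feasible corners and f = -4a + 3b:
  (10/11, 0) → f = -40/11
  (10/7, 5/7) → f = -25/7
  (5, 0) → f = -20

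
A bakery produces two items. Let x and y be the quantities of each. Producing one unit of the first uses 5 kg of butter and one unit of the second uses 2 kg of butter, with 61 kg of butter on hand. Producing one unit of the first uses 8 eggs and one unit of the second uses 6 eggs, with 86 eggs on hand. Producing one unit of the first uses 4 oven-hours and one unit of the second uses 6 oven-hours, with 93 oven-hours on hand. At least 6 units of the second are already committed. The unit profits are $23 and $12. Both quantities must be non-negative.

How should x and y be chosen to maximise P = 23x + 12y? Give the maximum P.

Extreme points and P = 23x + 12y:
  (0, 43/3) → P = 172
  (0, 6) → P = 72
  (25/4, 6) → P = 863/4

The binding constraints are 8x + 6y = 86 and y = 6.
Solving simultaneously gives x = 25/4, y = 6.

x = 25/4, y = 6, maximum P = 863/4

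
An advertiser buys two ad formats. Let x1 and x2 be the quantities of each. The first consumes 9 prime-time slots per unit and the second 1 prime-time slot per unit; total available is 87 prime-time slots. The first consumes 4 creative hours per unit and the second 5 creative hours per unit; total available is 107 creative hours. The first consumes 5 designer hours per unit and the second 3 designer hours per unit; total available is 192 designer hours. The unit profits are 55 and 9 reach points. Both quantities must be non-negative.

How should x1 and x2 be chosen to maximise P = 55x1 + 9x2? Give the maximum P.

Feasible corners and P = 55x1 + 9x2:
  (0, 0) → P = 0
  (0, 107/5) → P = 963/5
  (29/3, 0) → P = 1595/3
  (8, 15) → P = 575

x1 = 8, x2 = 15, maximum P = 575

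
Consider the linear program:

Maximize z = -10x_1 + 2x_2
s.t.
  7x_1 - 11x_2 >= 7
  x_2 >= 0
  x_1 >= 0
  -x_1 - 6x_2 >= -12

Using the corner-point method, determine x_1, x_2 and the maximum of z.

x_1 = 1, x_2 = 0, maximum z = -10

Corner points and z = -10x_1 + 2x_2:
  (1, 0) → z = -10
  (174/53, 77/53) → z = -1586/53
  (12, 0) → z = -120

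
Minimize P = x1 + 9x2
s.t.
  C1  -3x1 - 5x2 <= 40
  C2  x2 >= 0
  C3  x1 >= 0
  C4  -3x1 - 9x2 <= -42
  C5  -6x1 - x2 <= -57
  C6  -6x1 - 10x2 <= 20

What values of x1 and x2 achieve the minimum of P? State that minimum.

Corner points and P = x1 + 9x2:
  (14, 0) → P = 14
  (0, 57) → P = 513
  (157/17, 27/17) → P = 400/17
The feasible region is unbounded (it extends along (0, 1), (1, 0)), but P strictly increases along every unbounded feasible direction, so there is no improving ray and the minimum is attained at a vertex.

x1 = 14, x2 = 0, minimum P = 14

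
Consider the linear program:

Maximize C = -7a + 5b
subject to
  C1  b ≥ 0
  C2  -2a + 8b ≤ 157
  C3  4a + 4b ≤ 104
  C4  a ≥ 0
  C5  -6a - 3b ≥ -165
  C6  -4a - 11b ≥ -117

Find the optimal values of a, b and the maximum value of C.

Vertices and C = -7a + 5b:
  (26, 0) → C = -182
  (0, 0) → C = 0
  (169/7, 13/7) → C = -1118/7
  (0, 117/11) → C = 585/11

At the optimal vertex, a = 0 and -4a - 11b = -117.
Solving simultaneously gives a = 0, b = 117/11.

a = 0, b = 117/11, maximum C = 585/11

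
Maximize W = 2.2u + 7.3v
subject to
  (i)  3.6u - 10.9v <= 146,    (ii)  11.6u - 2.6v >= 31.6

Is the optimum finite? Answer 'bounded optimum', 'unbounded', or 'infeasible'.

unbounded

From the feasible point (-879/2927, -39496/2927), moving in the direction (10.9, 3.6) keeps every constraint satisfied while W increases without bound.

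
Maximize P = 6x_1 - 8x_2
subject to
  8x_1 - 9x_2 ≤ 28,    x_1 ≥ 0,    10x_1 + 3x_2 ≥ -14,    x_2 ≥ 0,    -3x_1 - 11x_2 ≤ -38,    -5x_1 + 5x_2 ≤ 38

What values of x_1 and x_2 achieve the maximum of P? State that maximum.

x_1 = 130/23, x_2 = 44/23, maximum P = 428/23

The feasible region is unbounded (it extends along (1, 1), (9, 8)), but P strictly decreases along every unbounded feasible direction, so there is no improving ray and the maximum is attained at a vertex.

The binding constraints are 8x_1 - 9x_2 = 28 and -3x_1 - 11x_2 = -38.
Solving simultaneously gives x_1 = 130/23, x_2 = 44/23.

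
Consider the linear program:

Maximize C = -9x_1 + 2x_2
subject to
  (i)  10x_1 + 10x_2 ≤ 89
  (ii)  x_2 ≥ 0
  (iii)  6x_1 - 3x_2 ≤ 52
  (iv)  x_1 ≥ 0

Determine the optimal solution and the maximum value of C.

x_1 = 0, x_2 = 89/10, maximum C = 89/5

Feasible corners and C = -9x_1 + 2x_2:
  (787/90, 7/45) → C = -1411/18
  (0, 89/10) → C = 89/5
  (26/3, 0) → C = -78
  (0, 0) → C = 0

At the optimal vertex, 10x_1 + 10x_2 = 89 and x_1 = 0.
Solving simultaneously gives x_1 = 0, x_2 = 89/10.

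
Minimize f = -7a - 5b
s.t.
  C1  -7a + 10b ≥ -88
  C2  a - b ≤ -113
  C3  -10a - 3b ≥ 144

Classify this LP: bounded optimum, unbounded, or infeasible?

unbounded

From the feasible point (-406, -293), moving in the direction (-3, 10) keeps every constraint satisfied while f decreases without bound.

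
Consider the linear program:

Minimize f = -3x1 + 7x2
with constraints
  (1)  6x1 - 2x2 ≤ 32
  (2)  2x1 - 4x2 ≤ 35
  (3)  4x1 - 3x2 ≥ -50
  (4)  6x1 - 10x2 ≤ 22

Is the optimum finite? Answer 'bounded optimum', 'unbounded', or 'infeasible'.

Corner points and f = -3x1 + 7x2:
  (98/5, 214/5) → f = 1204/5
  (23/4, 5/4) → f = -17/2
  (-283/11, -194/11) → f = -509/11
The feasible region has finitely many vertices and no improving ray; the minimum is -509/11 at (-283/11, -194/11).

bounded optimum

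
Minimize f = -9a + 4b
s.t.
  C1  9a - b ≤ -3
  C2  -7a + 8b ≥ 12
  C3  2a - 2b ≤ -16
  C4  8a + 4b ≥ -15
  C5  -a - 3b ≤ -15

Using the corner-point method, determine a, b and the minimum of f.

Extreme points and f = -9a + 4b:
  (5/8, 69/8) → f = 231/8
  (-9/4, 23/4) → f = 173/4
  (-21/4, 27/4) → f = 297/4
The feasible region is unbounded (it extends along (1, 9), (-1, 2)), but f strictly increases along every unbounded feasible direction, so there is no improving ray and the minimum is attained at a vertex.

At the optimal vertex, 9a - b = -3 and 2a - 2b = -16.
Solving simultaneously gives a = 5/8, b = 69/8.

a = 5/8, b = 69/8, minimum f = 231/8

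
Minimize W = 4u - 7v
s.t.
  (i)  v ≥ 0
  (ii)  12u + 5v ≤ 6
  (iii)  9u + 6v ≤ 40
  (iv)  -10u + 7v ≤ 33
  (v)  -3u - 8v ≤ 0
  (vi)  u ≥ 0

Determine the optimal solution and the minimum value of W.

u = 0, v = 6/5, minimum W = -42/5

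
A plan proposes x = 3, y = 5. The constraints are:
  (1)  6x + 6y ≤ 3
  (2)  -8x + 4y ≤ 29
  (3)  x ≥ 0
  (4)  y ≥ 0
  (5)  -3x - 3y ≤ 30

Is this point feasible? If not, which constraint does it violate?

not feasible — violates (1)

Constraint (1): 6x + 6y = 48, which is not ≤ 3. All other constraints are satisfied.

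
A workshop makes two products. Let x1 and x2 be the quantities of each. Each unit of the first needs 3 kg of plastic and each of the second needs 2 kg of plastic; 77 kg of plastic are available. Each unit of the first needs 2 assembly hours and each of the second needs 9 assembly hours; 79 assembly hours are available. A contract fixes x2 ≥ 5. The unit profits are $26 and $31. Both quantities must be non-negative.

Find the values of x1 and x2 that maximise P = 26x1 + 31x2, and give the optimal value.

Extreme points and P = 26x1 + 31x2:
  (0, 79/9) → P = 2449/9
  (0, 5) → P = 155
  (17, 5) → P = 597

At the optimal vertex, 2x1 + 9x2 = 79 and x2 = 5.
Solving simultaneously gives x1 = 17, x2 = 5.

x1 = 17, x2 = 5, maximum P = 597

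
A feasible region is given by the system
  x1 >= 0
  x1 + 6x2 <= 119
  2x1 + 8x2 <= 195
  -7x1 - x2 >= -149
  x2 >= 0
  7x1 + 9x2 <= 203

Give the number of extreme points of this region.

Of the 15 pairwise boundary intersections, those satisfying every inequality are:
  (0, 119/6)
  (0, 0)
  (49/11, 210/11)
  (149/7, 0)
  (569/28, 27/4)

5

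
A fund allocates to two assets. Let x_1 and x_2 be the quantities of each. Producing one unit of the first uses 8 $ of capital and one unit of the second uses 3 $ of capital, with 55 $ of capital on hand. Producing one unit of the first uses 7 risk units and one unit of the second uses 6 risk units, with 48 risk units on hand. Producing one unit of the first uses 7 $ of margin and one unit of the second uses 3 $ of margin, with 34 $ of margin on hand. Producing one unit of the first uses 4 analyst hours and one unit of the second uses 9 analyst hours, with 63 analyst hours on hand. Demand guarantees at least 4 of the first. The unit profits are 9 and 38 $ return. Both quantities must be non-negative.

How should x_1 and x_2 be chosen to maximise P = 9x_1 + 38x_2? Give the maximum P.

x_1 = 4, x_2 = 2, maximum P = 112

Vertices and P = 9x_1 + 38x_2:
  (34/7, 0) → P = 306/7
  (4, 0) → P = 36
  (4, 2) → P = 112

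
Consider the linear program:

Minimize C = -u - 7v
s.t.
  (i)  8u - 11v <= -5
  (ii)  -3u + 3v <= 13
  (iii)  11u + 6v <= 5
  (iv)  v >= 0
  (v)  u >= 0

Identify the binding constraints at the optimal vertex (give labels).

(iii) and (v)

Vertices and C = -u - 7v:
  (25/169, 95/169) → C = -690/169
  (0, 5/11) → C = -35/11
  (0, 5/6) → C = -35/6

The minimum is at (0, 5/6). Substituting into each constraint, equality holds for (iii) and (v); the remaining constraints have slack.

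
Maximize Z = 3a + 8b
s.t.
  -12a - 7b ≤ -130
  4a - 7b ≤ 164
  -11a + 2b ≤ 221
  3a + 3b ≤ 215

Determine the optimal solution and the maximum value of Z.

Corner points and Z = 3a + 8b:
  (147/8, -181/14) → Z = -2705/56
  (-1287/101, 4082/101) → Z = 28795/101
  (1997/33, 368/33) → Z = 8935/33
  (-233/39, 3028/39) → Z = 23525/39

a = -233/39, b = 3028/39, maximum Z = 23525/39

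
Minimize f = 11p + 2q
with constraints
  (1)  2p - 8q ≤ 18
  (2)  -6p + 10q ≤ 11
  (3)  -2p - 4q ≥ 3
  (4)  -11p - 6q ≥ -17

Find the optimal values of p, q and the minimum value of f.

Extreme points and f = 11p + 2q:
  (-67/7, -65/14) → f = -802/7
  (2, -7/4) → f = 37/2
  (-37/22, 1/11) → f = -403/22

p = -67/7, q = -65/14, minimum f = -802/7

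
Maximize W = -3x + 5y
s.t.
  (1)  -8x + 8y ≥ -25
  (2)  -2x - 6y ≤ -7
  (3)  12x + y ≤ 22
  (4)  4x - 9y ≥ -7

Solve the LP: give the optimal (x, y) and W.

x = 1/2, y = 1, maximum W = 7/2

Feasible corners and W = -3x + 5y:
  (25/14, 4/7) → W = -5/2
  (1/2, 1) → W = 7/2
  (191/112, 43/28) → W = 41/16

The optimum lies where -2x - 6y = -7 and 4x - 9y = -7.
Solving simultaneously gives x = 1/2, y = 1.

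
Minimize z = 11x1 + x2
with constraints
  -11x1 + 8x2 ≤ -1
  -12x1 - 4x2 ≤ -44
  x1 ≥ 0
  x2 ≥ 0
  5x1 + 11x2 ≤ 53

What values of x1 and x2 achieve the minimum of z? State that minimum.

Feasible corners and z = 11x1 + x2:
  (89/35, 118/35) → z = 1097/35
  (435/161, 578/161) → z = 5363/161
  (11/3, 0) → z = 121/3
  (53/5, 0) → z = 583/5

x1 = 89/35, x2 = 118/35, minimum z = 1097/35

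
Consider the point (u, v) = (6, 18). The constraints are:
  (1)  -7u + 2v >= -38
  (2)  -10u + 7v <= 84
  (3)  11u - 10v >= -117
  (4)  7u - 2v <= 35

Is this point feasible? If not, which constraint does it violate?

feasible

(1): -6 ≥ -38 ✓
(2): 66 ≤ 84 ✓
(3): -114 ≥ -117 ✓
(4): 6 ≤ 35 ✓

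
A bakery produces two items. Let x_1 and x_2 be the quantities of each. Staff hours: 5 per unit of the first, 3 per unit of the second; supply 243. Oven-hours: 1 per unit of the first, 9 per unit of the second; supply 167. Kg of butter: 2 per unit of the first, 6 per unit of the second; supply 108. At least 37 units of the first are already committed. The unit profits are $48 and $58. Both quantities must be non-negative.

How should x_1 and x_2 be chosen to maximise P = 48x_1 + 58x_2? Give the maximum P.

x_1 = 189/4, x_2 = 9/4, maximum P = 4797/2

Vertices and P = 48x_1 + 58x_2:
  (243/5, 0) → P = 11664/5
  (37, 0) → P = 1776
  (189/4, 9/4) → P = 4797/2
  (37, 17/3) → P = 6314/3

The binding constraints are 5x_1 + 3x_2 = 243 and 2x_1 + 6x_2 = 108.
Solving simultaneously gives x_1 = 189/4, x_2 = 9/4.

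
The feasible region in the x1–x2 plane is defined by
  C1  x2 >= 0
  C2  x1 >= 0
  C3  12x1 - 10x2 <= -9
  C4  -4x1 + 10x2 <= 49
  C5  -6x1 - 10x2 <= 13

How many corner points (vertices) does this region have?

3

Pairwise boundary intersections that survive every other constraint:
  (0, 9/10)
  (0, 49/10)
  (5, 69/10)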